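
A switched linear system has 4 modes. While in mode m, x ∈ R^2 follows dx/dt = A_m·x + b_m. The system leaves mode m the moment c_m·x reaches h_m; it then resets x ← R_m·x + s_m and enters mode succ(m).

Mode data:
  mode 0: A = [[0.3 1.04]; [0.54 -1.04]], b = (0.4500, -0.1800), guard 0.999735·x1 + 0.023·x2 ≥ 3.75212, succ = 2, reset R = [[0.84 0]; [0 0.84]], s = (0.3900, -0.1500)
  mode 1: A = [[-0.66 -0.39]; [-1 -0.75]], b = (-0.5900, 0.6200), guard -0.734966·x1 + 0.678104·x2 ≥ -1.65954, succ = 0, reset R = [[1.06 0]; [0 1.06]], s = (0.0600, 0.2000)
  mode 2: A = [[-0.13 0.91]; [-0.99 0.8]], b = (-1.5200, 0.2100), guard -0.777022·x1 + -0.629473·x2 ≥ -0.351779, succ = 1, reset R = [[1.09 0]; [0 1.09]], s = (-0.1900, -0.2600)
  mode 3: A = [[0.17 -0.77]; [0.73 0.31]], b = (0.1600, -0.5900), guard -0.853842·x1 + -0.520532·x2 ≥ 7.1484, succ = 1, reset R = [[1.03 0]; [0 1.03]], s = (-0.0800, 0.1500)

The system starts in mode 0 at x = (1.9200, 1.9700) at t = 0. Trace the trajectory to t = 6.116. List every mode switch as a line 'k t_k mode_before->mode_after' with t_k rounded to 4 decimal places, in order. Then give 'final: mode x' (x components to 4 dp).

Mode 0: guard c·x = 3.7521 hit at Δt = 0.5736 (t = 0.5736), x⁻ = (3.7144, 1.6823) → reset → x⁺ = (3.5101, 1.2631), jump to mode 2
Mode 2: guard c·x = -0.3518 hit at Δt = 1.0436 (t = 1.6172), x⁻ = (1.5345, -1.3353) → reset → x⁺ = (1.4826, -1.7155), jump to mode 1
Mode 1: guard c·x = -1.6595 hit at Δt = 0.6167 (t = 2.2339), x⁻ = (0.9929, -1.3712) → reset → x⁺ = (1.1124, -1.2535), jump to mode 0
Mode 0: guard c·x = 3.7521 hit at Δt = 2.7087 (t = 4.9426), x⁻ = (3.7316, 0.9333) → reset → x⁺ = (3.5246, 0.6340), jump to mode 2
Mode 2: guard c·x = -0.3518 hit at Δt = 0.7696 (t = 5.7122), x⁻ = (1.7446, -1.5947) → reset → x⁺ = (1.7116, -1.9982), jump to mode 1
Mode 1: flow for 0.4038 to horizon, guard not reached → x = (1.3642, -1.7911)

1 0.5736 0->2
2 1.6172 2->1
3 2.2339 1->0
4 4.9426 0->2
5 5.7122 2->1
final: 1 1.3642 -1.7911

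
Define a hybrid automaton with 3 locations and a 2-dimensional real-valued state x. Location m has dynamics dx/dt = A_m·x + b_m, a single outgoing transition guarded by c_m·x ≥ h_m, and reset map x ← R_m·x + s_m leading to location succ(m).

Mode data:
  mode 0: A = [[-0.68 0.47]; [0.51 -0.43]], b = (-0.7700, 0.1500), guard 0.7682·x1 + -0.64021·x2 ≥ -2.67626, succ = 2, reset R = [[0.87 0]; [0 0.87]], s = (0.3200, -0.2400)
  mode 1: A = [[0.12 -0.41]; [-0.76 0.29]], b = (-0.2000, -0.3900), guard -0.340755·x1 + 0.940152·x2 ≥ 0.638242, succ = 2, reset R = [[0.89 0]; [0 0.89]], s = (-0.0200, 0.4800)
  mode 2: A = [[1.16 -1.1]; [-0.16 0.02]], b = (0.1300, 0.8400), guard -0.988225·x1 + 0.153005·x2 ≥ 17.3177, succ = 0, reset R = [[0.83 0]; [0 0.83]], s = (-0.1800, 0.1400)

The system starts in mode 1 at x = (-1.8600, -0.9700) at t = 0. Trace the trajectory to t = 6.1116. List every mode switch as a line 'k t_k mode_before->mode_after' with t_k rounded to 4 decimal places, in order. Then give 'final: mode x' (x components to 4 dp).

Mode 1: guard c·x = 0.6382 hit at Δt = 0.9848 (t = 0.9848), x⁻ = (-2.0617, -0.0684) → reset → x⁺ = (-1.8549, 0.4191), jump to mode 2
Mode 2: guard c·x = 17.3177 hit at Δt = 1.5683 (t = 2.5531), x⁻ = (-16.9809, 3.5079) → reset → x⁺ = (-14.2742, 3.0516), jump to mode 0
Mode 0: guard c·x = -2.6763 hit at Δt = 1.5767 (t = 4.1298), x⁻ = (-6.3489, -3.4379) → reset → x⁺ = (-5.2035, -3.2310), jump to mode 2
Mode 2: guard c·x = 17.3177 hit at Δt = 1.4122 (t = 5.5420), x⁻ = (-17.5209, 0.0202) → reset → x⁺ = (-14.7224, 0.1568), jump to mode 0
Mode 0: flow for 0.5696 to horizon, guard not reached → x = (-10.7325, -3.0091)

1 0.9848 1->2
2 2.5531 2->0
3 4.1298 0->2
4 5.5420 2->0
final: 0 -10.7325 -3.0091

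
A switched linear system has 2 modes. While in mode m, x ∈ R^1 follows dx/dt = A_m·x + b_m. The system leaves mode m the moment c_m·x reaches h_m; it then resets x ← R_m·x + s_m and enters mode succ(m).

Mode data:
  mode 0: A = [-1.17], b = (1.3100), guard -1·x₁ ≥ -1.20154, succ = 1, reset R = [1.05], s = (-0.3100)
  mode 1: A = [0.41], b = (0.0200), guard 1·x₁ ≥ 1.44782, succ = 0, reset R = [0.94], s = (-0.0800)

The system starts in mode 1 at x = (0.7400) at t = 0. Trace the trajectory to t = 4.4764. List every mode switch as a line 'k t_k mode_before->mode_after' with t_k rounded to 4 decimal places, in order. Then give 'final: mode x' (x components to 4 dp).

1 1.5621 1->0
2 2.1415 0->1
3 3.1240 1->0
4 3.7034 0->1
final: 1 1.3247

Mode 1: guard c·x = 1.4478 hit at Δt = 1.5621 (t = 1.5621), x⁻ = (1.4478) → reset → x⁺ = (1.2810), jump to mode 0
Mode 0: guard c·x = -1.2015 hit at Δt = 0.5794 (t = 2.1415), x⁻ = (1.2015) → reset → x⁺ = (0.9516), jump to mode 1
Mode 1: guard c·x = 1.4478 hit at Δt = 0.9824 (t = 3.1240), x⁻ = (1.4478) → reset → x⁺ = (1.2810), jump to mode 0
Mode 0: guard c·x = -1.2015 hit at Δt = 0.5794 (t = 3.7034), x⁻ = (1.2015) → reset → x⁺ = (0.9516), jump to mode 1
Mode 1: flow for 0.7730 to horizon, guard not reached → x = (1.3247)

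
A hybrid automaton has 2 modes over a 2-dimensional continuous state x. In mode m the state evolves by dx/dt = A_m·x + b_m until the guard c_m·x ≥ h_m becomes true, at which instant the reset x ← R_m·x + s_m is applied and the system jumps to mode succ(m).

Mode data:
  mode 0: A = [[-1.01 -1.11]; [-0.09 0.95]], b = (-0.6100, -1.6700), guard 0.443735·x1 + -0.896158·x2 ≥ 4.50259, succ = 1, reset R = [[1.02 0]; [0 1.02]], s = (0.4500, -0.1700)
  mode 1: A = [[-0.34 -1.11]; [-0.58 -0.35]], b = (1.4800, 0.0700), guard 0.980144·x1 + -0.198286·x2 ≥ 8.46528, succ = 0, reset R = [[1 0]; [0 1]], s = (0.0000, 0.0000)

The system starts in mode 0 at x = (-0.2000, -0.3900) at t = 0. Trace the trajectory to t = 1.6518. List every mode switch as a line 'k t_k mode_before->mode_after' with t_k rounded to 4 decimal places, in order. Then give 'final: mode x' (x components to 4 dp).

1 1.1008 0->1
final: 1 4.7949 -4.7714

Mode 0: guard c·x = 4.5026 hit at Δt = 1.1008 (t = 1.1008), x⁻ = (1.2956, -4.3828) → reset → x⁺ = (1.7716, -4.6404), jump to mode 1
Mode 1: flow for 0.5510 to horizon, guard not reached → x = (4.7949, -4.7714)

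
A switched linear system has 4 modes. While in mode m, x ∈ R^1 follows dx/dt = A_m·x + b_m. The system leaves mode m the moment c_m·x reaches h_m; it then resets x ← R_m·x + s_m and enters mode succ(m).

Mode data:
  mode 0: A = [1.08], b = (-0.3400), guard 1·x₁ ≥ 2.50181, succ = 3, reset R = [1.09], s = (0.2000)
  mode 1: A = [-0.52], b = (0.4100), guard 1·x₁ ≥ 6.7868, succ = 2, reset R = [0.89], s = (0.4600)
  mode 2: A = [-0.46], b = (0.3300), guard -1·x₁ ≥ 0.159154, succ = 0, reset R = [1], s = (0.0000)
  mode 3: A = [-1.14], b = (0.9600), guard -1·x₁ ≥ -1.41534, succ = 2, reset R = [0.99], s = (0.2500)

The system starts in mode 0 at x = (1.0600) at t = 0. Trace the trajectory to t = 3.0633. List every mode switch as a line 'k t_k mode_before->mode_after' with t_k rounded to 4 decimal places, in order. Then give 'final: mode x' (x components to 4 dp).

1 0.9969 0->3
2 2.1295 3->2
final: 2 1.3251

Mode 0: guard c·x = 2.5018 hit at Δt = 0.9969 (t = 0.9969), x⁻ = (2.5018) → reset → x⁺ = (2.9270), jump to mode 3
Mode 3: guard c·x = -1.4153 hit at Δt = 1.1326 (t = 2.1295), x⁻ = (1.4153) → reset → x⁺ = (1.6512), jump to mode 2
Mode 2: flow for 0.9338 to horizon, guard not reached → x = (1.3251)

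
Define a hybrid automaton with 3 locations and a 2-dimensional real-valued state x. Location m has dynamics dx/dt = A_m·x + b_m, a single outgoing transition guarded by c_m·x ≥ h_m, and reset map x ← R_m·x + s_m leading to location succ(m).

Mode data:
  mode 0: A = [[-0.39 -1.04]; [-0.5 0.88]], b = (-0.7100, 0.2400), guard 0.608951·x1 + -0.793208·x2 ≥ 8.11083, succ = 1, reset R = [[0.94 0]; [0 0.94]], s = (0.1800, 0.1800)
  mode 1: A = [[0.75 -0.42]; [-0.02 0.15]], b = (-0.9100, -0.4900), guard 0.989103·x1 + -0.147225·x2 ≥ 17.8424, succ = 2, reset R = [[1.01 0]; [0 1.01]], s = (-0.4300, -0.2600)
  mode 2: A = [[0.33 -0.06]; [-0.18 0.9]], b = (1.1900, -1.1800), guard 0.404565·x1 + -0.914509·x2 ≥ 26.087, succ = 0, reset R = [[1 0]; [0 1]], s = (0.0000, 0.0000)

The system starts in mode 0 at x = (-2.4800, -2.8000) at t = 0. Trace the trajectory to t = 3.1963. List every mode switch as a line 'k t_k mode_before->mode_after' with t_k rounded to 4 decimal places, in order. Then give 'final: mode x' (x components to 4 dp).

Mode 0: guard c·x = 8.1108 hit at Δt = 1.3610 (t = 1.3610), x⁻ = (3.0377, -7.8933) → reset → x⁺ = (3.0354, -7.2397), jump to mode 1
Mode 1: guard c·x = 17.8424 hit at Δt = 1.4984 (t = 2.8594), x⁻ = (16.5265, -10.1614) → reset → x⁺ = (16.2617, -10.5230), jump to mode 2
Mode 2: flow for 0.3369 to horizon, guard not reached → x = (18.8768, -15.9523)

1 1.3610 0->1
2 2.8594 1->2
final: 2 18.8768 -15.9523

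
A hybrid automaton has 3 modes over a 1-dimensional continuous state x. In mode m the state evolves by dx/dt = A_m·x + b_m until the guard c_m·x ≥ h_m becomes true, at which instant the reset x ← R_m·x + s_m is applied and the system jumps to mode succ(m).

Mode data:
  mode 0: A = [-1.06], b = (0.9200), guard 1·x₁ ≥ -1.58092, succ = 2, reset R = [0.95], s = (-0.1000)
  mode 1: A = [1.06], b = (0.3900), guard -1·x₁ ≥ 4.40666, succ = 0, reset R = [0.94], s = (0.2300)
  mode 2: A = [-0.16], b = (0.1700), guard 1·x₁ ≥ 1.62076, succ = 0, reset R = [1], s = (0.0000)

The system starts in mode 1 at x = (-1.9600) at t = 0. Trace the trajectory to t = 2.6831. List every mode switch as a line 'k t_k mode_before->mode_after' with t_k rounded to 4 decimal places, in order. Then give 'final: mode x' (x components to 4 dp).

1 0.8782 1->0
2 1.5092 0->2
final: 2 -1.1456

Mode 1: guard c·x = 4.4067 hit at Δt = 0.8782 (t = 0.8782), x⁻ = (-4.4067) → reset → x⁺ = (-3.9123), jump to mode 0
Mode 0: guard c·x = -1.5809 hit at Δt = 0.6310 (t = 1.5092), x⁻ = (-1.5809) → reset → x⁺ = (-1.6019), jump to mode 2
Mode 2: flow for 1.1739 to horizon, guard not reached → x = (-1.1456)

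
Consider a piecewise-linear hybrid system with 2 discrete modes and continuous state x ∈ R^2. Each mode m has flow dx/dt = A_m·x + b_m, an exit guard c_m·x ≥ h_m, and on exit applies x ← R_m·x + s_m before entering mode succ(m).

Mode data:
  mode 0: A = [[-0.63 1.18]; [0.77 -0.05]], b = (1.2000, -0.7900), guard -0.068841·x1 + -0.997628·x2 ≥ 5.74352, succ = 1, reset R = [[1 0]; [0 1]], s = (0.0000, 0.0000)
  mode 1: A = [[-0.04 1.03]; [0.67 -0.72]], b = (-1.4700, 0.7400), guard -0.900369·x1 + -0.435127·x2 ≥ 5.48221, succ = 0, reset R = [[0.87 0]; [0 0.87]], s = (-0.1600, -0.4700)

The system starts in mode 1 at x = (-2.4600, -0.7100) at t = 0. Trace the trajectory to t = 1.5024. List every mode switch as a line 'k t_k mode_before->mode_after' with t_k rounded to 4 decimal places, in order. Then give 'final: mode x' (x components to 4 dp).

1 1.1115 1->0
final: 0 -4.4368 -3.6211

Mode 1: guard c·x = 5.4822 hit at Δt = 1.1115 (t = 1.1115), x⁻ = (-5.2329, -1.7711) → reset → x⁺ = (-4.7126, -2.0109), jump to mode 0
Mode 0: flow for 0.3909 to horizon, guard not reached → x = (-4.4368, -3.6211)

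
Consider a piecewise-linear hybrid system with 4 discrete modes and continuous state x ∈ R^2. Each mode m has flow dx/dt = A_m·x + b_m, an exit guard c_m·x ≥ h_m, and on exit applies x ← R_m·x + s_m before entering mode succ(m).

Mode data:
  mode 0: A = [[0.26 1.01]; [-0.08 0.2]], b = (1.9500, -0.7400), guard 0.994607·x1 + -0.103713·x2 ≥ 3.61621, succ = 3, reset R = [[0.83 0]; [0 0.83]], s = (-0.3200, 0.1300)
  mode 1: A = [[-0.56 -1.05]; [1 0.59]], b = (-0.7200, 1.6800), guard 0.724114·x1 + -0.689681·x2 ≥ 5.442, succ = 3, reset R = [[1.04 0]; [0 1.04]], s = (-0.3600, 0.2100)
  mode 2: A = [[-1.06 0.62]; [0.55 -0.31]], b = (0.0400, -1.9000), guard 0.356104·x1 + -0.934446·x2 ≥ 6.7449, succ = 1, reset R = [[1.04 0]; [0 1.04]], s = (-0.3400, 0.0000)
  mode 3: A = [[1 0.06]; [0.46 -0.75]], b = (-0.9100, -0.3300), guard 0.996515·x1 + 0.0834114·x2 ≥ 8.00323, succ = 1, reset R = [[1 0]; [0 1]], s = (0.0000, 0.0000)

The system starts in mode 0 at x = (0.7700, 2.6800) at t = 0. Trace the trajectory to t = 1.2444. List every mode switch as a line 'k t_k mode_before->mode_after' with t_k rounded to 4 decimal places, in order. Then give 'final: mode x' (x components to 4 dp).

Mode 0: guard c·x = 3.6162 hit at Δt = 0.6063 (t = 0.6063), x⁻ = (3.8894, 2.4315) → reset → x⁺ = (2.9082, 2.1481), jump to mode 3
Mode 3: flow for 0.6381 to horizon, guard not reached → x = (4.8026, 2.0574)

1 0.6063 0->3
final: 3 4.8026 2.0574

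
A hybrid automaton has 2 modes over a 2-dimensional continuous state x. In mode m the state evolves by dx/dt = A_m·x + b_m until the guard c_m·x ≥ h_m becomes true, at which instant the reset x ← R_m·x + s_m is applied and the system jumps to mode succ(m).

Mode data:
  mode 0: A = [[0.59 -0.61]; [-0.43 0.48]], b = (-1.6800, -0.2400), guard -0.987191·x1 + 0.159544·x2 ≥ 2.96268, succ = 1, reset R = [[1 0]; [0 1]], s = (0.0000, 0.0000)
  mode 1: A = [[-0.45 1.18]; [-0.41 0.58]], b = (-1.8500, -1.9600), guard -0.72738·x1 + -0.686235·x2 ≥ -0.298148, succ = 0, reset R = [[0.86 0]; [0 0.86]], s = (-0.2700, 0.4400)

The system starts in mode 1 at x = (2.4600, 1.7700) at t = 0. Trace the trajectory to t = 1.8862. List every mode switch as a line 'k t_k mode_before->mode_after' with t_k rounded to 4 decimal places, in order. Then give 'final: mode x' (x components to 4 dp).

1 0.9554 1->0
final: 0 -1.4352 0.0818

Mode 1: guard c·x = -0.2981 hit at Δt = 0.9554 (t = 0.9554), x⁻ = (0.7698, -0.3815) → reset → x⁺ = (0.3921, 0.1119), jump to mode 0
Mode 0: flow for 0.9308 to horizon, guard not reached → x = (-1.4352, 0.0818)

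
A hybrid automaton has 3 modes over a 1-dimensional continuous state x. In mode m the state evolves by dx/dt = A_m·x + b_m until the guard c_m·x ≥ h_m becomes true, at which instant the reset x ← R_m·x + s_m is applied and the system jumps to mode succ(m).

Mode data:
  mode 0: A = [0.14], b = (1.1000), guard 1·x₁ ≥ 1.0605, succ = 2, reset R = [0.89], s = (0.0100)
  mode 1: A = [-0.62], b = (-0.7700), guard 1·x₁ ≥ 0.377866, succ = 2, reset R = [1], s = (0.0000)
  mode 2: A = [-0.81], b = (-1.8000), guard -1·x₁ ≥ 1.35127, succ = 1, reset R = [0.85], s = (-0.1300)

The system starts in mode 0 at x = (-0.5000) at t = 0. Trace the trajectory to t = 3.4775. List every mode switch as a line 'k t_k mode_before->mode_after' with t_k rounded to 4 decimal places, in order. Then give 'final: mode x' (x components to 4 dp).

1 1.3740 0->2
2 2.9713 2->1
final: 1 -1.2687

Mode 0: guard c·x = 1.0605 hit at Δt = 1.3740 (t = 1.3740), x⁻ = (1.0605) → reset → x⁺ = (0.9538), jump to mode 2
Mode 2: guard c·x = 1.3513 hit at Δt = 1.5973 (t = 2.9713), x⁻ = (-1.3513) → reset → x⁺ = (-1.2786), jump to mode 1
Mode 1: flow for 0.5062 to horizon, guard not reached → x = (-1.2687)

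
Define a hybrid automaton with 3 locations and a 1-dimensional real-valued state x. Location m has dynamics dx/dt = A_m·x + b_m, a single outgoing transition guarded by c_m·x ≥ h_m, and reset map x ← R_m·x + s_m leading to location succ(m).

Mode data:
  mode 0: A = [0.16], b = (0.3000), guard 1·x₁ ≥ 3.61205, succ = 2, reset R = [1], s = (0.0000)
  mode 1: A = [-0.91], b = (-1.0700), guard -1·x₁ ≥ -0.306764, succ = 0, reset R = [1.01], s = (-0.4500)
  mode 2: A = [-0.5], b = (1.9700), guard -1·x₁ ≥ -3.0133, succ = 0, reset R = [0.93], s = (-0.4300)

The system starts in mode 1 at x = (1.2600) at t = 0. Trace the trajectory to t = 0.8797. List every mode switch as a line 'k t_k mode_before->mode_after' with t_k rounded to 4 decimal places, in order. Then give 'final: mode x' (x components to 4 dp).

Mode 1: guard c·x = -0.3068 hit at Δt = 0.5456 (t = 0.5456), x⁻ = (0.3068) → reset → x⁺ = (-0.1402), jump to mode 0
Mode 0: flow for 0.3341 to horizon, guard not reached → x = (-0.0449)

1 0.5456 1->0
final: 0 -0.0449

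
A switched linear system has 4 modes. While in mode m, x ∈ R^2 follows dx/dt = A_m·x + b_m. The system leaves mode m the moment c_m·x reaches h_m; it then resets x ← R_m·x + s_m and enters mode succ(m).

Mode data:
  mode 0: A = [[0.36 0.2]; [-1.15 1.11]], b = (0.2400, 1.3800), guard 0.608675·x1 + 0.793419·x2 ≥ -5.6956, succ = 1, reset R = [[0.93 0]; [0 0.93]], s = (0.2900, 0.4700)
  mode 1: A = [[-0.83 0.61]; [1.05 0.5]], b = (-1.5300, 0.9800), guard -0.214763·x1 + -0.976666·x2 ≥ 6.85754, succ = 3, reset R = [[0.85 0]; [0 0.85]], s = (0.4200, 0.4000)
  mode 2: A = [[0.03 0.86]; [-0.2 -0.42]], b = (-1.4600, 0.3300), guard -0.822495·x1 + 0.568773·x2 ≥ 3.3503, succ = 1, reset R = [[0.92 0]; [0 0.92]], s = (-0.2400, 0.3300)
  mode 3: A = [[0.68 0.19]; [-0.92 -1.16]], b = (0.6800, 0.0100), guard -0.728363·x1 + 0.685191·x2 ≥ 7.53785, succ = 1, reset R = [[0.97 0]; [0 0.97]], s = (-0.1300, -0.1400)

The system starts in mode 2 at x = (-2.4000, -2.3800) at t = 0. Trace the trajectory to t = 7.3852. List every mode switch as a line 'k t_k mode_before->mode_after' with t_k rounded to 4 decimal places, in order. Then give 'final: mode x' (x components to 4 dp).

1 0.7834 2->1
2 1.8678 1->3
3 3.2728 3->1
4 4.9719 1->3
5 6.3333 3->1
final: 1 -4.4240 -2.5198

Mode 2: guard c·x = 3.3503 hit at Δt = 0.7834 (t = 0.7834), x⁻ = (-4.7620, -0.9959) → reset → x⁺ = (-4.6211, -0.5862), jump to mode 1
Mode 1: guard c·x = 6.8575 hit at Δt = 1.0844 (t = 1.8678), x⁻ = (-4.4895, -6.0342) → reset → x⁺ = (-3.3961, -4.7290), jump to mode 3
Mode 3: guard c·x = 7.5378 hit at Δt = 1.4050 (t = 3.2728), x⁻ = (-7.6661, 2.8520) → reset → x⁺ = (-7.5661, 2.6264), jump to mode 1
Mode 1: guard c·x = 6.8575 hit at Δt = 1.6991 (t = 4.9719), x⁻ = (-4.6047, -6.0088) → reset → x⁺ = (-3.4940, -4.7075), jump to mode 3
Mode 3: guard c·x = 7.5378 hit at Δt = 1.3615 (t = 6.3333), x⁻ = (-7.7166, 2.7983) → reset → x⁺ = (-7.6151, 2.5744), jump to mode 1
Mode 1: flow for 1.0519 to horizon, guard not reached → x = (-4.4240, -2.5198)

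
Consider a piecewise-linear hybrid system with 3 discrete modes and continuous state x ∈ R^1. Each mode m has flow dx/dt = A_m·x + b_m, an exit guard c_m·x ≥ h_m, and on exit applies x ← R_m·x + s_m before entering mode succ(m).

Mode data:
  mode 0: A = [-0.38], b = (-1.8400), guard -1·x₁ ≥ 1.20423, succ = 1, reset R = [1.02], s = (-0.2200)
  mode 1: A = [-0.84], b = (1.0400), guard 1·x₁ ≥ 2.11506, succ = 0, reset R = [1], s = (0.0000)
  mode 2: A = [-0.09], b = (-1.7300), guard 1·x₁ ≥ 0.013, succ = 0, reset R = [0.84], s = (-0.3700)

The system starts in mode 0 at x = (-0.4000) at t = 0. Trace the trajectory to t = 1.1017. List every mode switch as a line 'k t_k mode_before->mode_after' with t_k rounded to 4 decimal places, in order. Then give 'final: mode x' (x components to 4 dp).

Mode 0: guard c·x = 1.2042 hit at Δt = 0.5256 (t = 0.5256), x⁻ = (-1.2042) → reset → x⁺ = (-1.4483), jump to mode 1
Mode 1: flow for 0.5761 to horizon, guard not reached → x = (-0.4177)

1 0.5256 0->1
final: 1 -0.4177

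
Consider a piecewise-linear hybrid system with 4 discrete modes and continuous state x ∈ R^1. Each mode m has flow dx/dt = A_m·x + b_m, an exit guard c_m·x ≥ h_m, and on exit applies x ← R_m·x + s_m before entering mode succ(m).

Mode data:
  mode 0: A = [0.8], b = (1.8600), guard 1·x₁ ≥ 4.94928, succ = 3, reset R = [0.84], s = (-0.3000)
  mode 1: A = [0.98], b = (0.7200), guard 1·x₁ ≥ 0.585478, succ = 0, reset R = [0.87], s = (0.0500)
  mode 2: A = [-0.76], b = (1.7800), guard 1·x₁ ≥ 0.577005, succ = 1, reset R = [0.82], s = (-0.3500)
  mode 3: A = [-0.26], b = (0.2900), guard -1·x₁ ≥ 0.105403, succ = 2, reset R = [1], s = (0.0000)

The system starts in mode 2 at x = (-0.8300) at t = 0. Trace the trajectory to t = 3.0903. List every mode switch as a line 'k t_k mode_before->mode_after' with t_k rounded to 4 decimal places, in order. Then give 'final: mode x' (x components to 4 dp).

1 0.7713 2->1
2 1.2112 1->0
3 2.3675 0->3
final: 3 3.3876

Mode 2: guard c·x = 0.5770 hit at Δt = 0.7713 (t = 0.7713), x⁻ = (0.5770) → reset → x⁺ = (0.1231), jump to mode 1
Mode 1: guard c·x = 0.5855 hit at Δt = 0.4399 (t = 1.2112), x⁻ = (0.5855) → reset → x⁺ = (0.5594), jump to mode 0
Mode 0: guard c·x = 4.9493 hit at Δt = 1.1563 (t = 2.3675), x⁻ = (4.9493) → reset → x⁺ = (3.8574), jump to mode 3
Mode 3: flow for 0.7228 to horizon, guard not reached → x = (3.3876)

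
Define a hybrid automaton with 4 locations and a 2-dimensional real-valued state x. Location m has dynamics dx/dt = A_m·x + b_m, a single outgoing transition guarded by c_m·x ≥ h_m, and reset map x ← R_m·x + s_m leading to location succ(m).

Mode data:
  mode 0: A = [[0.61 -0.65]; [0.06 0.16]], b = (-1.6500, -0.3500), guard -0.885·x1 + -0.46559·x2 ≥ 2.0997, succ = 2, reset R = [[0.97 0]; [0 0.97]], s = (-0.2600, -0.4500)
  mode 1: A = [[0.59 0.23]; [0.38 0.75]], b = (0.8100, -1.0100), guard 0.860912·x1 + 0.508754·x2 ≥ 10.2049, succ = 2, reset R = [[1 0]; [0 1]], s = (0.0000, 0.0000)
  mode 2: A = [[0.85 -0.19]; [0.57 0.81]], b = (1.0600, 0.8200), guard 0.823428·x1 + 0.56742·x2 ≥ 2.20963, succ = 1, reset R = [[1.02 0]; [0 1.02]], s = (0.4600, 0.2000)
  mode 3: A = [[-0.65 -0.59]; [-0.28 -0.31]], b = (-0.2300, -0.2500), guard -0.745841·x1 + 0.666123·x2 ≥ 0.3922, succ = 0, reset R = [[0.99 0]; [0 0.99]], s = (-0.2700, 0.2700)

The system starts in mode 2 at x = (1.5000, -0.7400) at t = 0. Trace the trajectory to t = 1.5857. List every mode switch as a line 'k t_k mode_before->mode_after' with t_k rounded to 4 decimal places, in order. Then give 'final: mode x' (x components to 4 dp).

Mode 2: guard c·x = 2.2096 hit at Δt = 0.4186 (t = 0.4186), x⁻ = (2.7177, -0.0497) → reset → x⁺ = (3.2321, 0.1493), jump to mode 1
Mode 1: flow for 1.1671 to horizon, guard not reached → x = (8.0562, 2.0131)

1 0.4186 2->1
final: 1 8.0562 2.0131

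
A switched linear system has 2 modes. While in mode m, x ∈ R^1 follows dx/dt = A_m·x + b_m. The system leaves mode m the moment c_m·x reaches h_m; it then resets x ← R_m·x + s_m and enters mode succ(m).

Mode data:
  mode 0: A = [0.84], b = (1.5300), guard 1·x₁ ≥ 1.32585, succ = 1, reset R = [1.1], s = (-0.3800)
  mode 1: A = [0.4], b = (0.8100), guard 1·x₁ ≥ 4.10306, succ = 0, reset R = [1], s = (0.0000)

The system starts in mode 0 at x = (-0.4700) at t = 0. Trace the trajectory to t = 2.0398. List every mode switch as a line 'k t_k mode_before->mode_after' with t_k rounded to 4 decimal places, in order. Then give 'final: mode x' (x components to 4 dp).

Mode 0: guard c·x = 1.3258 hit at Δt = 1.0064 (t = 1.0064), x⁻ = (1.3258) → reset → x⁺ = (1.0784), jump to mode 1
Mode 1: flow for 1.0334 to horizon, guard not reached → x = (2.6671)

1 1.0064 0->1
final: 1 2.6671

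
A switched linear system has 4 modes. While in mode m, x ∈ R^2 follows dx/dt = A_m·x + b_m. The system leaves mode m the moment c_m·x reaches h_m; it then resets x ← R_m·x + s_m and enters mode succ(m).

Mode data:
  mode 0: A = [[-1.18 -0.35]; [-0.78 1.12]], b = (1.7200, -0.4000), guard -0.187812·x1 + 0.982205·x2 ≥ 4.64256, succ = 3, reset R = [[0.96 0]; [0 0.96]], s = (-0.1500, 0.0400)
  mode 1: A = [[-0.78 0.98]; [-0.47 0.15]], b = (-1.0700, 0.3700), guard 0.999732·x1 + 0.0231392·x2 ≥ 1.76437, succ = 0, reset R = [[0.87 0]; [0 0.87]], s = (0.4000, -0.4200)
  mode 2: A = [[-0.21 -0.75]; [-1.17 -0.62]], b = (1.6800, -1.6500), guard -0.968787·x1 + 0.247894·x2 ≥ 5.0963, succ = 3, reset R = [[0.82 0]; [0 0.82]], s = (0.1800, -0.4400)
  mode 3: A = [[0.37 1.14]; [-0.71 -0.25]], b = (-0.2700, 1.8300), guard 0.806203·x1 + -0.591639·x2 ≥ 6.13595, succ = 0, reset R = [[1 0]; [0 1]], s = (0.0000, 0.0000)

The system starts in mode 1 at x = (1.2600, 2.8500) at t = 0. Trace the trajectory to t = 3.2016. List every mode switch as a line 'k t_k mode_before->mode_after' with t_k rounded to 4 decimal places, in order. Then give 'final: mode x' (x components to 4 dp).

1 0.7229 1->0
2 2.0589 0->3
final: 3 7.1168 2.5378

Mode 1: guard c·x = 1.7644 hit at Δt = 0.7229 (t = 0.7229), x⁻ = (1.6972, 2.9239) → reset → x⁺ = (1.8765, 2.1238), jump to mode 0
Mode 0: guard c·x = 4.6426 hit at Δt = 1.3360 (t = 2.0589), x⁻ = (0.7390, 4.8680) → reset → x⁺ = (0.5594, 4.7133), jump to mode 3
Mode 3: flow for 1.1427 to horizon, guard not reached → x = (7.1168, 2.5378)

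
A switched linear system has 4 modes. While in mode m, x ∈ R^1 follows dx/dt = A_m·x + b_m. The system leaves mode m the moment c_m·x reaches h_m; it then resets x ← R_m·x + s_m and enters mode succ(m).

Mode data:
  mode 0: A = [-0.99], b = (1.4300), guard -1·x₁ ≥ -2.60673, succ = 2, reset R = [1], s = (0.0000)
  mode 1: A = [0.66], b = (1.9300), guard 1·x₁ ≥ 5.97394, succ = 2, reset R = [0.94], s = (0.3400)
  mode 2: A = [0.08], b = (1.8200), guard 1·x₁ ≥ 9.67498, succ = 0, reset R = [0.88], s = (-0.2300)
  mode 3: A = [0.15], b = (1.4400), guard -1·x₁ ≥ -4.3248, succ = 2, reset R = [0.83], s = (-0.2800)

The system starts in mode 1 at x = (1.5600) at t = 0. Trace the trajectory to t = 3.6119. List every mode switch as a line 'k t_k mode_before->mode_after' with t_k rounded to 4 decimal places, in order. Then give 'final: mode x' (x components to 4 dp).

Mode 1: guard c·x = 5.9739 hit at Δt = 1.0383 (t = 1.0383), x⁻ = (5.9739) → reset → x⁺ = (5.9555), jump to mode 2
Mode 2: guard c·x = 9.6750 hit at Δt = 1.5230 (t = 2.5613), x⁻ = (9.6750) → reset → x⁺ = (8.2840), jump to mode 0
Mode 0: flow for 1.0506 to horizon, guard not reached → x = (3.8617)

1 1.0383 1->2
2 2.5613 2->0
final: 0 3.8617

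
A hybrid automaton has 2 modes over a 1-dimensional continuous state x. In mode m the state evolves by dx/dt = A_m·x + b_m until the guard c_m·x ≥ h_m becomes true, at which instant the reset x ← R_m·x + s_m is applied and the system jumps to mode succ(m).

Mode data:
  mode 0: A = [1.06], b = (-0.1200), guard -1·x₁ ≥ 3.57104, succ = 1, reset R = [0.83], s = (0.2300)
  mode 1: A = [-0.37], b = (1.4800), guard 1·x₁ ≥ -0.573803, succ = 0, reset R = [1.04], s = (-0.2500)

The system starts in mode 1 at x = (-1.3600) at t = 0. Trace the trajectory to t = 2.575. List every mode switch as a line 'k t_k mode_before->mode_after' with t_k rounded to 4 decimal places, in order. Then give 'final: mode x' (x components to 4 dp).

1 0.4287 1->0
2 1.6975 0->1
final: 1 -0.8671

Mode 1: guard c·x = -0.5738 hit at Δt = 0.4287 (t = 0.4287), x⁻ = (-0.5738) → reset → x⁺ = (-0.8468), jump to mode 0
Mode 0: guard c·x = 3.5710 hit at Δt = 1.2688 (t = 1.6975), x⁻ = (-3.5710) → reset → x⁺ = (-2.7340), jump to mode 1
Mode 1: flow for 0.8775 to horizon, guard not reached → x = (-0.8671)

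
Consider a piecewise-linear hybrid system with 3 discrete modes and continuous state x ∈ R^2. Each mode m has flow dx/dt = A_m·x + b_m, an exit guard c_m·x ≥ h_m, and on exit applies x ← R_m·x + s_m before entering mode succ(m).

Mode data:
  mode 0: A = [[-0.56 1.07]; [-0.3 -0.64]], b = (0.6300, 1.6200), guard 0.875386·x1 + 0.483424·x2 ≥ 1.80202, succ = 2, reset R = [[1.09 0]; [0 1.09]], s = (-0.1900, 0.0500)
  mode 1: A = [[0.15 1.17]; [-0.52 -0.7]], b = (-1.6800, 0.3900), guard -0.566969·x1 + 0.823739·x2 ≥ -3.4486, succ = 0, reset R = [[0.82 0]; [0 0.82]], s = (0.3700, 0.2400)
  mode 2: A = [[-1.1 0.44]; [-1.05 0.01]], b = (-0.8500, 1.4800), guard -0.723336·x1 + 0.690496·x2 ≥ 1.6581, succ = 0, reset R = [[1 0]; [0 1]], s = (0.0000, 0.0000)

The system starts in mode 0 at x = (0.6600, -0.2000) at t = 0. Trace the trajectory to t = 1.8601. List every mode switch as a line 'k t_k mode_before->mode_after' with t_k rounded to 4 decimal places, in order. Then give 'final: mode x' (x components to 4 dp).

Mode 0: guard c·x = 1.8020 hit at Δt = 1.2646 (t = 1.2646), x⁻ = (1.4817, 1.0446) → reset → x⁺ = (1.4250, 1.1886), jump to mode 2
Mode 2: flow for 0.5955 to horizon, guard not reached → x = (0.6193, 1.4698)

1 1.2646 0->2
final: 2 0.6193 1.4698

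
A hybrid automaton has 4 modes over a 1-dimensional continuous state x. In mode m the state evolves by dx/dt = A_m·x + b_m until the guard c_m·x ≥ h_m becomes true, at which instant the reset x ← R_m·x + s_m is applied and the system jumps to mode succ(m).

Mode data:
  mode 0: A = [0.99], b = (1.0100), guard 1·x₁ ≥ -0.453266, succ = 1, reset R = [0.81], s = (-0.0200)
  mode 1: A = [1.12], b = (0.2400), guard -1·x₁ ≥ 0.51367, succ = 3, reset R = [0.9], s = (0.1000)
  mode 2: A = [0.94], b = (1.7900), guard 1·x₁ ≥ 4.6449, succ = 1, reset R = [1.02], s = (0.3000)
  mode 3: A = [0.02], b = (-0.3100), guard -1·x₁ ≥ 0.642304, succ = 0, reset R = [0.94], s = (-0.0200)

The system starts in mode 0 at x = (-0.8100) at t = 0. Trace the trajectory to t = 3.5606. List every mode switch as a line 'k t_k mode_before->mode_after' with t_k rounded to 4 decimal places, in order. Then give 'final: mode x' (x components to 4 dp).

Mode 0: guard c·x = -0.4533 hit at Δt = 1.0022 (t = 1.0022), x⁻ = (-0.4533) → reset → x⁺ = (-0.3871), jump to mode 1
Mode 1: guard c·x = 0.5137 hit at Δt = 0.4904 (t = 1.4926), x⁻ = (-0.5137) → reset → x⁺ = (-0.3623), jump to mode 3
Mode 3: guard c·x = 0.6423 hit at Δt = 0.8749 (t = 2.3675), x⁻ = (-0.6423) → reset → x⁺ = (-0.6238), jump to mode 0
Mode 0: guard c·x = -0.4533 hit at Δt = 0.3613 (t = 2.7288), x⁻ = (-0.4533) → reset → x⁺ = (-0.3871), jump to mode 1
Mode 1: guard c·x = 0.5137 hit at Δt = 0.4904 (t = 3.2192), x⁻ = (-0.5137) → reset → x⁺ = (-0.3623), jump to mode 3
Mode 3: flow for 0.3414 to horizon, guard not reached → x = (-0.4710)

1 1.0022 0->1
2 1.4926 1->3
3 2.3675 3->0
4 2.7288 0->1
5 3.2192 1->3
final: 3 -0.4710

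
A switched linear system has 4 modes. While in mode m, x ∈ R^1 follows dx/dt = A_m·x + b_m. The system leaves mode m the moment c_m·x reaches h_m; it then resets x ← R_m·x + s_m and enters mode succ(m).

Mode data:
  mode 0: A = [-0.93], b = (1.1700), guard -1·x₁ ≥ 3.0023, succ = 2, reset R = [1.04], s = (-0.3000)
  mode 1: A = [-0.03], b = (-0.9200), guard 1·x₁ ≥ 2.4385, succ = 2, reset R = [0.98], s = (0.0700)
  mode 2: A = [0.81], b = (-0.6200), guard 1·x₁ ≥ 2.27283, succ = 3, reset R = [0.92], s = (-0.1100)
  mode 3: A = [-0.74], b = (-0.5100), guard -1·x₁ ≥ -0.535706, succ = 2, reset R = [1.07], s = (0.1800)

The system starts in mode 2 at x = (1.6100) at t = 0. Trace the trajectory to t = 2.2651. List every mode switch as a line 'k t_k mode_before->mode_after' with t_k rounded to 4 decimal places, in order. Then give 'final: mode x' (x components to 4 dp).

1 0.7152 2->3
2 1.7683 3->2
final: 2 0.7471

Mode 2: guard c·x = 2.2728 hit at Δt = 0.7152 (t = 0.7152), x⁻ = (2.2728) → reset → x⁺ = (1.9810), jump to mode 3
Mode 3: guard c·x = -0.5357 hit at Δt = 1.0531 (t = 1.7683), x⁻ = (0.5357) → reset → x⁺ = (0.7532), jump to mode 2
Mode 2: flow for 0.4968 to horizon, guard not reached → x = (0.7471)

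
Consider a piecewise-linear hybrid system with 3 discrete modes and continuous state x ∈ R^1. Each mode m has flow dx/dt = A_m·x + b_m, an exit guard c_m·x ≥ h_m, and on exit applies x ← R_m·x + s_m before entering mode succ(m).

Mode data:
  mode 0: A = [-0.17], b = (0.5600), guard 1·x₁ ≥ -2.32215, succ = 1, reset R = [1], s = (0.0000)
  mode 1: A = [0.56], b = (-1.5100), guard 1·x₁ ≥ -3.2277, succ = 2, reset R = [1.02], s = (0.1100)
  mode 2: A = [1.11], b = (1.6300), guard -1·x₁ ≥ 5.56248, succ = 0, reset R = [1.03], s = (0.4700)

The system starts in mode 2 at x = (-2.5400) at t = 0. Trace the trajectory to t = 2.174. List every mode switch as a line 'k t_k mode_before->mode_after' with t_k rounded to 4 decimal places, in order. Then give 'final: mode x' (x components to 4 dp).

Mode 2: guard c·x = 5.5625 hit at Δt = 1.2076 (t = 1.2076), x⁻ = (-5.5625) → reset → x⁺ = (-5.2594), jump to mode 0
Mode 0: flow for 0.9664 to horizon, guard not reached → x = (-3.9635)

1 1.2076 2->0
final: 0 -3.9635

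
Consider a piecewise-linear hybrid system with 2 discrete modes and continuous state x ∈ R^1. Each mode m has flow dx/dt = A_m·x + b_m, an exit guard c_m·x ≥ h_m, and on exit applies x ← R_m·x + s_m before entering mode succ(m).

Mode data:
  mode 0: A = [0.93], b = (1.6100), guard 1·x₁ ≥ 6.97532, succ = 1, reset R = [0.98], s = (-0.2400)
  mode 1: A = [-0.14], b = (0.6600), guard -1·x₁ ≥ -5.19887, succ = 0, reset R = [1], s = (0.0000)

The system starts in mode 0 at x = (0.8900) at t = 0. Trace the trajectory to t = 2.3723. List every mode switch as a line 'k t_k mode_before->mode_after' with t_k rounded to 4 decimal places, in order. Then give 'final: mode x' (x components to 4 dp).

Mode 0: guard c·x = 6.9753 hit at Δt = 1.2908 (t = 1.2908), x⁻ = (6.9753) → reset → x⁺ = (6.5958), jump to mode 1
Mode 1: flow for 1.0815 to horizon, guard not reached → x = (6.3315)

1 1.2908 0->1
final: 1 6.3315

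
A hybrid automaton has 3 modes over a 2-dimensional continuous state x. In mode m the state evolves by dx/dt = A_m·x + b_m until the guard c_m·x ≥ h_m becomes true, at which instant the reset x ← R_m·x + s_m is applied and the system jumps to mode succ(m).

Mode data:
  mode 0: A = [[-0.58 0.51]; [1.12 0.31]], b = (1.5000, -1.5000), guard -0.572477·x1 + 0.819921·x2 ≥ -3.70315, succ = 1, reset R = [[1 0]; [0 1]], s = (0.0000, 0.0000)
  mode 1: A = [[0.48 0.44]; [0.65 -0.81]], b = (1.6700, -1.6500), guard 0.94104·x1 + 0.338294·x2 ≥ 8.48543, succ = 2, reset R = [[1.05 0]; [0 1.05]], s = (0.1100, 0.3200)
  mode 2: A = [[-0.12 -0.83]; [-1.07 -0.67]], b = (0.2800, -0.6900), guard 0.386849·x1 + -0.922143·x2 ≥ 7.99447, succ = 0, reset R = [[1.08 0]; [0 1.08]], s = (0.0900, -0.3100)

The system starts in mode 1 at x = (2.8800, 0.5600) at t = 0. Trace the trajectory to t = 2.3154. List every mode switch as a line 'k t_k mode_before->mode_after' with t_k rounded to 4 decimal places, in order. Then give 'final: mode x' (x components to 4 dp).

Mode 1: guard c·x = 8.4854 hit at Δt = 1.1854 (t = 1.1854), x⁻ = (8.3690, 1.8028) → reset → x⁺ = (8.8975, 2.2129), jump to mode 2
Mode 2: guard c·x = 7.9945 hit at Δt = 0.7761 (t = 1.9615), x⁻ = (9.2977, -4.7690) → reset → x⁺ = (10.1315, -5.4605), jump to mode 0
Mode 0: flow for 0.3539 to horizon, guard not reached → x = (8.0665, -2.8661)

1 1.1854 1->2
2 1.9615 2->0
final: 0 8.0665 -2.8661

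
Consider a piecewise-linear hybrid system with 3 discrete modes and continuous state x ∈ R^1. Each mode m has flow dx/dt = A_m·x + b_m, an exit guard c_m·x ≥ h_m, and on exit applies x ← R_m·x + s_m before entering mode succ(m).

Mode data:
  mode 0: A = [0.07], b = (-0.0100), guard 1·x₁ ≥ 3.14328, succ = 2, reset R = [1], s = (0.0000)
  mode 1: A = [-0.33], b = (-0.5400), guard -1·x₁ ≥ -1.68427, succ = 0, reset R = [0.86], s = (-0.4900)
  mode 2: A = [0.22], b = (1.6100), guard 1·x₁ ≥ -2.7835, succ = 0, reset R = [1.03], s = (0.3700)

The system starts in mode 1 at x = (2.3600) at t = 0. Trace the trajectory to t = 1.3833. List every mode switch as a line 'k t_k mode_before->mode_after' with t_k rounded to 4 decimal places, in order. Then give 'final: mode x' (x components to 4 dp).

Mode 1: guard c·x = -1.6843 hit at Δt = 0.5613 (t = 0.5613), x⁻ = (1.6843) → reset → x⁺ = (0.9585), jump to mode 0
Mode 0: flow for 0.8220 to horizon, guard not reached → x = (1.0068)

1 0.5613 1->0
final: 0 1.0068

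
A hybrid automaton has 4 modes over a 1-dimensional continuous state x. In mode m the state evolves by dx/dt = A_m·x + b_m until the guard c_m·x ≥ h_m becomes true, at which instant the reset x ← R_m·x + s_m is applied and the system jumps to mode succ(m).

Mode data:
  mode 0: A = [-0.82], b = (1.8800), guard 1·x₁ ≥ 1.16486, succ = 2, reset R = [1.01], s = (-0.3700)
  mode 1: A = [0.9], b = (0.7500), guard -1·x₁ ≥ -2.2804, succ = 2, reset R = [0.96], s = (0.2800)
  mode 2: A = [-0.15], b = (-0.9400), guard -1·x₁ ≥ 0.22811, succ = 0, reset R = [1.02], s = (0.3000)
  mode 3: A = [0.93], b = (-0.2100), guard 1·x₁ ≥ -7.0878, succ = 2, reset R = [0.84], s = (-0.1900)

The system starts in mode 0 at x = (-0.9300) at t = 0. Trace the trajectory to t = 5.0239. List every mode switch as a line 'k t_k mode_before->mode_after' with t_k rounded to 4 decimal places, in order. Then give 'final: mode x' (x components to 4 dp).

Mode 0: guard c·x = 1.1649 hit at Δt = 1.2804 (t = 1.2804), x⁻ = (1.1649) → reset → x⁺ = (0.8065), jump to mode 2
Mode 2: guard c·x = 0.2281 hit at Δt = 1.0543 (t = 2.3347), x⁻ = (-0.2281) → reset → x⁺ = (0.0673), jump to mode 0
Mode 0: guard c·x = 1.1649 hit at Δt = 0.8288 (t = 3.1635), x⁻ = (1.1649) → reset → x⁺ = (0.8065), jump to mode 2
Mode 2: guard c·x = 0.2281 hit at Δt = 1.0543 (t = 4.2178), x⁻ = (-0.2281) → reset → x⁺ = (0.0673), jump to mode 0
Mode 0: flow for 0.8061 to horizon, guard not reached → x = (1.1437)

1 1.2804 0->2
2 2.3347 2->0
3 3.1635 0->2
4 4.2178 2->0
final: 0 1.1437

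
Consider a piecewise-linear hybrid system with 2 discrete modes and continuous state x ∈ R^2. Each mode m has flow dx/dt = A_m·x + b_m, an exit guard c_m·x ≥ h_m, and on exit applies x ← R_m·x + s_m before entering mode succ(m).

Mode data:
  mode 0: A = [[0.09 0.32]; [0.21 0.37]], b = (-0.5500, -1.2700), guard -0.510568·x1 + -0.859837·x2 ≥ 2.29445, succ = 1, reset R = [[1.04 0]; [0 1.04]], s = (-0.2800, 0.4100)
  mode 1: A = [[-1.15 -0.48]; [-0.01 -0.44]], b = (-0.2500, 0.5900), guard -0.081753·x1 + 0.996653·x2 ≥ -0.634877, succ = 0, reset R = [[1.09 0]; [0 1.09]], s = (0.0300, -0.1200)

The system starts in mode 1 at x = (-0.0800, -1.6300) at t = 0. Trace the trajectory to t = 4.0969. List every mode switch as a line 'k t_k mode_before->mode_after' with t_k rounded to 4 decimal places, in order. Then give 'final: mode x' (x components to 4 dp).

1 0.9353 1->0
2 1.7182 0->1
3 2.8631 1->0
4 3.5801 0->1
final: 1 -0.4437 -1.2053

Mode 1: guard c·x = -0.6349 hit at Δt = 0.9353 (t = 0.9353), x⁻ = (0.1066, -0.6283) → reset → x⁺ = (0.1462, -0.8048), jump to mode 0
Mode 0: guard c·x = 2.2944 hit at Δt = 0.7829 (t = 1.7182), x⁻ = (-0.6739, -2.2683) → reset → x⁺ = (-0.9808, -1.9491), jump to mode 1
Mode 1: guard c·x = -0.6349 hit at Δt = 1.1449 (t = 2.8631), x⁻ = (-0.0847, -0.6440) → reset → x⁺ = (-0.0623, -0.8219), jump to mode 0
Mode 0: guard c·x = 2.2944 hit at Δt = 0.7170 (t = 3.5801), x⁻ = (-0.8187, -2.1823) → reset → x⁺ = (-1.1315, -1.8596), jump to mode 1
Mode 1: flow for 0.5168 to horizon, guard not reached → x = (-0.4437, -1.2053)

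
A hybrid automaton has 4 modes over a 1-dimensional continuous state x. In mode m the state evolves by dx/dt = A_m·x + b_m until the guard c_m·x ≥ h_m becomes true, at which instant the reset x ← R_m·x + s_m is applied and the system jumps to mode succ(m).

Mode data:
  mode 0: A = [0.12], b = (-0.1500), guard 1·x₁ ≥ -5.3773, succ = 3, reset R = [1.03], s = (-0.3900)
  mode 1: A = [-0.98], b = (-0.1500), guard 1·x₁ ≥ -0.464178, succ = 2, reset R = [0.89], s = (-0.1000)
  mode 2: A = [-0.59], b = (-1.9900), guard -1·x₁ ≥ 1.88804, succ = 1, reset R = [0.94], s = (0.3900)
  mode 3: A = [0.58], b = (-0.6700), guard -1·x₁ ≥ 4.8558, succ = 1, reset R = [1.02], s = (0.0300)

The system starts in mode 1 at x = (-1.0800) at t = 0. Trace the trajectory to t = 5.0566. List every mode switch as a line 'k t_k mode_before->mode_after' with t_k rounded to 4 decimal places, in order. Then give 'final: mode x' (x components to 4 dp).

Mode 1: guard c·x = -0.4642 hit at Δt = 1.1140 (t = 1.1140), x⁻ = (-0.4642) → reset → x⁺ = (-0.5131), jump to mode 2
Mode 2: guard c·x = 1.8880 hit at Δt = 1.1109 (t = 2.2249), x⁻ = (-1.8880) → reset → x⁺ = (-1.3848), jump to mode 1
Mode 1: guard c·x = -0.4642 hit at Δt = 1.4041 (t = 3.6290), x⁻ = (-0.4642) → reset → x⁺ = (-0.5131), jump to mode 2
Mode 2: guard c·x = 1.8880 hit at Δt = 1.1109 (t = 4.7399), x⁻ = (-1.8880) → reset → x⁺ = (-1.3848), jump to mode 1
Mode 1: flow for 0.3167 to horizon, guard not reached → x = (-1.0561)

1 1.1140 1->2
2 2.2249 2->1
3 3.6290 1->2
4 4.7399 2->1
final: 1 -1.0561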